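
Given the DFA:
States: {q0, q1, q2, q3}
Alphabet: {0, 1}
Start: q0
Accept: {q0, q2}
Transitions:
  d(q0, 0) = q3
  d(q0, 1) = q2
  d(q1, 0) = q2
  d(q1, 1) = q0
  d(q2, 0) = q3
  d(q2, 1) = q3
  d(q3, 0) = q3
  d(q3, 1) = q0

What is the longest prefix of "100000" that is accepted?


Run the DFA, marking each prefix where the state is accepting:
  "" -> q0 [accept]
  "1" -> q2 [accept]
  "10" -> q3 [reject]
  "100" -> q3 [reject]
  "1000" -> q3 [reject]
  "10000" -> q3 [reject]
  "100000" -> q3 [reject]

"1"


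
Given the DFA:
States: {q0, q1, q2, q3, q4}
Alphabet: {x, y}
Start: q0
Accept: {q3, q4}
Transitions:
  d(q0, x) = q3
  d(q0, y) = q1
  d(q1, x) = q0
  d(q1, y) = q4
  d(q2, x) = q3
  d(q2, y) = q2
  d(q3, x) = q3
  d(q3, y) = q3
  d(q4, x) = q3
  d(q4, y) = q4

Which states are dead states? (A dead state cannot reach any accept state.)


Forward reachability from each state:
  q0 -> reaches accept state q3 (live)
  q1 -> reaches accept state q3 (live)
  q2 -> reaches accept state q3 (live)
  q3 -> reaches accept state q3 (live)
  q4 -> reaches accept state q3 (live)

None (all states can reach an accept state)


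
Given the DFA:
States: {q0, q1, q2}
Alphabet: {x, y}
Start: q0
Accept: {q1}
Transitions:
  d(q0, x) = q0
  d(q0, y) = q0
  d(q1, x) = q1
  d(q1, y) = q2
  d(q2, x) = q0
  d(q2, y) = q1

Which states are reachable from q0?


BFS from q0:
  layer 0: {q0}

{q0}


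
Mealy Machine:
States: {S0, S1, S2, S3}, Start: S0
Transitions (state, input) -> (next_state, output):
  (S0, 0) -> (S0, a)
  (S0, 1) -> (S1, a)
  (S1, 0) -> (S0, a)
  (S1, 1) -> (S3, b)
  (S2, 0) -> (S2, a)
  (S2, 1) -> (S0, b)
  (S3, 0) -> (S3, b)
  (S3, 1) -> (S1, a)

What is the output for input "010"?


Step-by-step:
  (S0, 0) -> (S0, a)
  (S0, 1) -> (S1, a)
  (S1, 0) -> (S0, a)

"aaa"


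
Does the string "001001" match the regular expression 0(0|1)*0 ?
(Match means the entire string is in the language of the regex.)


|string| = 6; first = '0'; last = '1'

No, "001001" does not match 0(0|1)*0


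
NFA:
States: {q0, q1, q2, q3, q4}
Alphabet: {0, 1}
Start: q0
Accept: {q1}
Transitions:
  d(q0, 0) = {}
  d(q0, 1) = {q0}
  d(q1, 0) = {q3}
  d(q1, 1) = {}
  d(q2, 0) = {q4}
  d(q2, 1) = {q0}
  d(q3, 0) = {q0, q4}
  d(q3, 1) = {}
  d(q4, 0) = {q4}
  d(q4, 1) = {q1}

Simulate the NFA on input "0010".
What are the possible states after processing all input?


Start: {q0}
  --0--> {}
  --0--> {}
  --1--> {}
  --0--> {}

{} (empty set, no valid transitions)


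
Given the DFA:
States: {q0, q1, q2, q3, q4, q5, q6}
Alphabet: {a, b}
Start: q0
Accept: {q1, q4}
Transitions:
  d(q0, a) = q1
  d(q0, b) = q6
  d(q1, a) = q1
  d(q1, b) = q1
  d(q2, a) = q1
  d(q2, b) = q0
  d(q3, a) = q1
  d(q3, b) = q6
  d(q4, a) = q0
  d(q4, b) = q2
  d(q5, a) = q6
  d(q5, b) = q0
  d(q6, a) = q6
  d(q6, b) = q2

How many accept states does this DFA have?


Accept states listed: {q1, q4}
Counting: q1(1) q4(2)

2


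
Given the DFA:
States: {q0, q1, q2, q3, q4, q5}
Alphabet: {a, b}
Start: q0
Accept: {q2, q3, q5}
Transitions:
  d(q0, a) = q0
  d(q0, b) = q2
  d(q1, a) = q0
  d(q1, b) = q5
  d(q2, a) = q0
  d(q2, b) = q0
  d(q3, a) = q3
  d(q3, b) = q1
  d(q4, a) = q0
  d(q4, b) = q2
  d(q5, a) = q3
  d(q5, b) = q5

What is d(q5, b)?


Looking up transition d(q5, b)

q5


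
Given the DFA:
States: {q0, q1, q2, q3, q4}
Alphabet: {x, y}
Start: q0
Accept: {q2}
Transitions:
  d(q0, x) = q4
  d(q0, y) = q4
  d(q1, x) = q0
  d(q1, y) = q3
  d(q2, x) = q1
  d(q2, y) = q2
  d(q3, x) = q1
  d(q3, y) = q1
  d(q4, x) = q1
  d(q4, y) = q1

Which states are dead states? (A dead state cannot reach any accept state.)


Forward reachability from each state:
  q0 -> reaches {q0, q1, q3, q4}, no accept state (dead)
  q1 -> reaches {q0, q1, q3, q4}, no accept state (dead)
  q2 -> reaches accept state q2 (live)
  q3 -> reaches {q0, q1, q3, q4}, no accept state (dead)
  q4 -> reaches {q0, q1, q3, q4}, no accept state (dead)

{q0, q1, q3, q4}


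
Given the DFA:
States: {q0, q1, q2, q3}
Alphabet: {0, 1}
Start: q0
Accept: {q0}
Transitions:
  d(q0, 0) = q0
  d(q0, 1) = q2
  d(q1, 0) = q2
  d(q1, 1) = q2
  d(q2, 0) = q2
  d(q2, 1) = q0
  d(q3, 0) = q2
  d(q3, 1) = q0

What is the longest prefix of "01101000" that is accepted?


Run the DFA, marking each prefix where the state is accepting:
  "" -> q0 [accept]
  "0" -> q0 [accept]
  "01" -> q2 [reject]
  "011" -> q0 [accept]
  "0110" -> q0 [accept]
  "01101" -> q2 [reject]
  "011010" -> q2 [reject]
  "0110100" -> q2 [reject]
  "01101000" -> q2 [reject]

"0110"


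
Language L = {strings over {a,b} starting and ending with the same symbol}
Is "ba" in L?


first = 'b', last = 'a'

No, "ba" is not in L


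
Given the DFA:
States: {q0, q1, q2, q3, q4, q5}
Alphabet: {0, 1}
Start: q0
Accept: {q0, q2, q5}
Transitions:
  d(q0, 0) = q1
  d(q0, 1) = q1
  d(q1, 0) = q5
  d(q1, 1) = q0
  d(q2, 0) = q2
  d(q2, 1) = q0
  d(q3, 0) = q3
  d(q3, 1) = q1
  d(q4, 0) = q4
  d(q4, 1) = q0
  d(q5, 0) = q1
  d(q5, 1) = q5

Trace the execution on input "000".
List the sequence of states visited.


Input: 000
d(q0, 0) = q1
d(q1, 0) = q5
d(q5, 0) = q1


q0 -> q1 -> q5 -> q1


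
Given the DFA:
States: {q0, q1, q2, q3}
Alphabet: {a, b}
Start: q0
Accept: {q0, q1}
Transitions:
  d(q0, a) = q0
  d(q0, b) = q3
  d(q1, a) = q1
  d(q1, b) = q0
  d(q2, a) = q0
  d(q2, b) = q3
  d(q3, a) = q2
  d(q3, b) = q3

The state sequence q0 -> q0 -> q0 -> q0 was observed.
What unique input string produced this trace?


Trace back each transition to find the symbol:
  q0 --[a]--> q0
  q0 --[a]--> q0
  q0 --[a]--> q0

"aaa"


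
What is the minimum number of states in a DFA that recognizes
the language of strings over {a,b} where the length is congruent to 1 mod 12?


States track (length) mod 12.
Need 12 states: one per remainder 0..11; accept = remainder 1.

12


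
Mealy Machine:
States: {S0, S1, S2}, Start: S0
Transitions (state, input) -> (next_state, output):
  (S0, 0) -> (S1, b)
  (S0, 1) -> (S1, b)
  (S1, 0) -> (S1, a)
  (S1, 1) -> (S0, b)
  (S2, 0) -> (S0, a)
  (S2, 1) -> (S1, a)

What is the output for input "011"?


Step-by-step:
  (S0, 0) -> (S1, b)
  (S1, 1) -> (S0, b)
  (S0, 1) -> (S1, b)

"bbb"


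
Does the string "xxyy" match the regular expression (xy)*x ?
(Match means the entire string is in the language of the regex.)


|string| = 4; first = 'x'; last = 'y'

No, "xxyy" does not match (xy)*x


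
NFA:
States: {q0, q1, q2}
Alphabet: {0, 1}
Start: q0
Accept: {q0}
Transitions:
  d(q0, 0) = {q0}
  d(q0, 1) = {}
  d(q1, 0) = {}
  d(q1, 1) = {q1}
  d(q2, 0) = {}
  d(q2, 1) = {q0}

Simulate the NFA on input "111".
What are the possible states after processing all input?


Start: {q0}
  --1--> {}
  --1--> {}
  --1--> {}

{} (empty set, no valid transitions)


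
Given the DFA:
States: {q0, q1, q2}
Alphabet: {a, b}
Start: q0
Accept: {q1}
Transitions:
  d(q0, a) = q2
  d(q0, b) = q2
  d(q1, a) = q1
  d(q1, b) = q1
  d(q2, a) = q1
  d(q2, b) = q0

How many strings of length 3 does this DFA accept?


Enumerating all length-3 strings:
  "aaa" -> q1 [accept]
  "aab" -> q1 [accept]
  "aba" -> q2 [reject]
  "abb" -> q2 [reject]
  "baa" -> q1 [accept]
  "bab" -> q1 [accept]
  "bba" -> q2 [reject]
  "bbb" -> q2 [reject]

4 out of 8


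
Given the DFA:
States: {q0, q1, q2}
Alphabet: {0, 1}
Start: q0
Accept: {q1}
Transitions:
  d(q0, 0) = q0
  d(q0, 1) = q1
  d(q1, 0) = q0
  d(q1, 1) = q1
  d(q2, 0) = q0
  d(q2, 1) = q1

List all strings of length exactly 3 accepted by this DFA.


All strings of length 3: 8 total
Accepted: 4

"001", "011", "101", "111"


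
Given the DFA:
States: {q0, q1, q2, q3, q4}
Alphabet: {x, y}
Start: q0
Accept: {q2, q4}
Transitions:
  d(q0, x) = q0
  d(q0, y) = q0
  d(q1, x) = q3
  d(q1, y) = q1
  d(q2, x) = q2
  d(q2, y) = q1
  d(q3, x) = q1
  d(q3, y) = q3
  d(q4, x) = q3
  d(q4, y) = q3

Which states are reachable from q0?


BFS from q0:
  layer 0: {q0}

{q0}


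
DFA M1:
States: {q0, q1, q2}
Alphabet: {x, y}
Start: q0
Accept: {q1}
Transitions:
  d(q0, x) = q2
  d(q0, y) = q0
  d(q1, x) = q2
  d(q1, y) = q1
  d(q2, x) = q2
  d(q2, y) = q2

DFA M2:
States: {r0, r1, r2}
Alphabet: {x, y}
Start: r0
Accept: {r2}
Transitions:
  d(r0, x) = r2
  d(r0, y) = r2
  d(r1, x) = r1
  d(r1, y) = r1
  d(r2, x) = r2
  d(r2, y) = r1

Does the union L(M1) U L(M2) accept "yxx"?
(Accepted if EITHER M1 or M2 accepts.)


M1: final=q2 accepted=False
M2: final=r2 accepted=True

Yes, union accepts


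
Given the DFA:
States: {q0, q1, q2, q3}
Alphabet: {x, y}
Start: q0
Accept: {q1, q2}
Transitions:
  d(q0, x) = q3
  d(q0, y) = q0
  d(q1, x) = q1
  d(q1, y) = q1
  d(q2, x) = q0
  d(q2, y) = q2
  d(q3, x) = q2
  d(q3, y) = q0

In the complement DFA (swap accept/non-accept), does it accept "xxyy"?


Trace: q0 -> q3 -> q2 -> q2 -> q2
Final: q2
Original accept: {q1, q2}
Complement: q2 is in original accept

No, complement rejects (original accepts)


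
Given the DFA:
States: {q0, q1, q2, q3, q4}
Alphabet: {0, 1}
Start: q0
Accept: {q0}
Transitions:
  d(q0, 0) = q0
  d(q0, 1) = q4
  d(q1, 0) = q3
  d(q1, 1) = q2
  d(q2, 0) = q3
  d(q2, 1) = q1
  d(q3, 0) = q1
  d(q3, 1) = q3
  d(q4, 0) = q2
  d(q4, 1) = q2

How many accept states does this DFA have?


Accept states listed: {q0}
Counting: q0(1)

1


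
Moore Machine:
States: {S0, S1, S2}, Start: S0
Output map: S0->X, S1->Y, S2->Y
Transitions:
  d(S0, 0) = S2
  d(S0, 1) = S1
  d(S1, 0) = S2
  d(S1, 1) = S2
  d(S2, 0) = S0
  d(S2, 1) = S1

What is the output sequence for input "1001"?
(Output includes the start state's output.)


Start: S0 (output X)
  --1--> S1 (output Y)
  --0--> S2 (output Y)
  --0--> S0 (output X)
  --1--> S1 (output Y)

"XYYXY"


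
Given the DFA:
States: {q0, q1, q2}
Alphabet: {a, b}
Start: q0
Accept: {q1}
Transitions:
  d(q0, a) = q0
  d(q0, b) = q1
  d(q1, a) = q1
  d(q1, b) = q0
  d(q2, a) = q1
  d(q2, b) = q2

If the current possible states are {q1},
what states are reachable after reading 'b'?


Apply transition on 'b' from each current state:
  d(q1, b) = q0

{q0}


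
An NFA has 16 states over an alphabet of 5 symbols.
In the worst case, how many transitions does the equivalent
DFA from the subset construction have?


Subset construction: one DFA state per subset of NFA states = 2^16 = 65536 states.
Each DFA state has 5 outgoing transitions: 65536 * 5 = 327680

327680


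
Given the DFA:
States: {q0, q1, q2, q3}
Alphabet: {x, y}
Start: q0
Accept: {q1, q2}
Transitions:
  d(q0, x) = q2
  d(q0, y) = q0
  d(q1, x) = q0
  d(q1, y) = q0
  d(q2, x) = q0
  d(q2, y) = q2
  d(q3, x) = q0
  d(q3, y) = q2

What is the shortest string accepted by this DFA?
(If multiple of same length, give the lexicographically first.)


BFS by string length (lex-first path to each state shown):
  len 0: q0<-""
  len 1: q0<-"y", q2<-"x"
Found accept state at length 1.

"x"


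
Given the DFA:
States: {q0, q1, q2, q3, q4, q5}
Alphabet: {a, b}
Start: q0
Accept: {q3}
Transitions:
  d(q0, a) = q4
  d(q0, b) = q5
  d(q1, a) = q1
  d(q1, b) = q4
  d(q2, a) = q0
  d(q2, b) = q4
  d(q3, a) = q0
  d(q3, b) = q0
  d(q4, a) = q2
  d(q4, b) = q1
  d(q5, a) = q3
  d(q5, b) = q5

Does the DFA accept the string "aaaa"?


Trace: q0 -> q4 -> q2 -> q0 -> q4
Final state: q4
Accept states: {q3}

No, rejected (final state q4 is not an accept state)


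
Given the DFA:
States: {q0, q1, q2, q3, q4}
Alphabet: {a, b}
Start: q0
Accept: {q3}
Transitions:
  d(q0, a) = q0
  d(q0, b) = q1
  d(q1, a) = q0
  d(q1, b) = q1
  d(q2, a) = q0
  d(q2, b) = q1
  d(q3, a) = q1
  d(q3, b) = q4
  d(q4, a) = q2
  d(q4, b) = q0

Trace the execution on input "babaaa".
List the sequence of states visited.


Input: babaaa
d(q0, b) = q1
d(q1, a) = q0
d(q0, b) = q1
d(q1, a) = q0
d(q0, a) = q0
d(q0, a) = q0


q0 -> q1 -> q0 -> q1 -> q0 -> q0 -> q0


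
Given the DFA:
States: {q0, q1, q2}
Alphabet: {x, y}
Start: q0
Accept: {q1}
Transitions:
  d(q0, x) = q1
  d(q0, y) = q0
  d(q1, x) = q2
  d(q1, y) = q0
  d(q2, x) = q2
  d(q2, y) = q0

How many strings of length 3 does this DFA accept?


Enumerating all length-3 strings:
  "xxx" -> q2 [reject]
  "xxy" -> q0 [reject]
  "xyx" -> q1 [accept]
  "xyy" -> q0 [reject]
  "yxx" -> q2 [reject]
  "yxy" -> q0 [reject]
  "yyx" -> q1 [accept]
  "yyy" -> q0 [reject]

2 out of 8


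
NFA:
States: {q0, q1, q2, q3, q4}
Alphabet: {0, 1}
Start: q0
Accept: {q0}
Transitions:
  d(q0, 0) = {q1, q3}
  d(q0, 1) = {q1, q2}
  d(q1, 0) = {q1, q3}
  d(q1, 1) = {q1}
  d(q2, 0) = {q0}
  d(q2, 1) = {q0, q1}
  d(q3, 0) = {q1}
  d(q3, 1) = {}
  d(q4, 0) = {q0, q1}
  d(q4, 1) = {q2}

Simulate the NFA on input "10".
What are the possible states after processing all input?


Start: {q0}
  --1--> {q1, q2}
  --0--> {q0, q1, q3}

{q0, q1, q3}


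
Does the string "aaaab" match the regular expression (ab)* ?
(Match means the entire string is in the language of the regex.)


|string| = 5; first = 'a'; last = 'b'

No, "aaaab" does not match (ab)*


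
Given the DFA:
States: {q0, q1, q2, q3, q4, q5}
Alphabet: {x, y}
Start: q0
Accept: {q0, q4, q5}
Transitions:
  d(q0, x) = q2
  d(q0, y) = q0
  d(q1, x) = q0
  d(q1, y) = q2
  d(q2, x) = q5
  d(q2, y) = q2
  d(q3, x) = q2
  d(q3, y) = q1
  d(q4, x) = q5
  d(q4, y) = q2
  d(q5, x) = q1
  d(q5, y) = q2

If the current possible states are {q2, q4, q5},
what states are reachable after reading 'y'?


Apply transition on 'y' from each current state:
  d(q2, y) = q2
  d(q4, y) = q2
  d(q5, y) = q2

{q2}


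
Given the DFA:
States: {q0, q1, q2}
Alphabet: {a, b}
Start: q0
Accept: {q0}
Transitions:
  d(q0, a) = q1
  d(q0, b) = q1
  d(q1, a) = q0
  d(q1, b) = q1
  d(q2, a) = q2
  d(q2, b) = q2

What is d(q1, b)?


Looking up transition d(q1, b)

q1


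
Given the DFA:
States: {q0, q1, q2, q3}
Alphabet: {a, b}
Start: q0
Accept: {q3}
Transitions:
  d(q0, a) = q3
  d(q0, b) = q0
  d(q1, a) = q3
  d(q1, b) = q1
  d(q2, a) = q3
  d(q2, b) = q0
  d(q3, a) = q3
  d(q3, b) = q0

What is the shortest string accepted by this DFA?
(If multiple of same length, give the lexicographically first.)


BFS by string length (lex-first path to each state shown):
  len 0: q0<-""
  len 1: q0<-"b", q3<-"a"
Found accept state at length 1.

"a"


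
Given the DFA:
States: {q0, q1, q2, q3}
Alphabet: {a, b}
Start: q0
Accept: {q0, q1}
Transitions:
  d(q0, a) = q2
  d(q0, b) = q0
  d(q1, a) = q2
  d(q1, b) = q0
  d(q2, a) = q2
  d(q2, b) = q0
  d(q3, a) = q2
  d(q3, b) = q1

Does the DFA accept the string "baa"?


Trace: q0 -> q0 -> q2 -> q2
Final state: q2
Accept states: {q0, q1}

No, rejected (final state q2 is not an accept state)


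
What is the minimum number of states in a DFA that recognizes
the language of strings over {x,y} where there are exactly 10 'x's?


States: count = 0, 1, ..., 10 (that's 11 states), plus a dead state for count > 10.
Total: 11 + 1 = 12. Accept = count-10 state.

12


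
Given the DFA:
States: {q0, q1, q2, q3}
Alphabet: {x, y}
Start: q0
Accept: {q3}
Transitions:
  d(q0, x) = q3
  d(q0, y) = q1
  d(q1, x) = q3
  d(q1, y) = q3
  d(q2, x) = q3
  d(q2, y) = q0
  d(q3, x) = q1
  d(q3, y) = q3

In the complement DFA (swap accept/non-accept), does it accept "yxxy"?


Trace: q0 -> q1 -> q3 -> q1 -> q3
Final: q3
Original accept: {q3}
Complement: q3 is in original accept

No, complement rejects (original accepts)


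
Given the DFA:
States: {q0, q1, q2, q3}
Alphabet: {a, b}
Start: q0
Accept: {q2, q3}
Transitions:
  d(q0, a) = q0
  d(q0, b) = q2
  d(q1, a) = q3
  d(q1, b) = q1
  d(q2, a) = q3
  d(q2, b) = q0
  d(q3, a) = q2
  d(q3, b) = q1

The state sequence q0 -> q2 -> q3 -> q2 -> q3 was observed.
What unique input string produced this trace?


Trace back each transition to find the symbol:
  q0 --[b]--> q2
  q2 --[a]--> q3
  q3 --[a]--> q2
  q2 --[a]--> q3

"baaa"


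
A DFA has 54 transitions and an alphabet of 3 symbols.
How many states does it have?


Each state has exactly one transition per symbol.
states = transitions / |alphabet| = 54 / 3 = 18

18


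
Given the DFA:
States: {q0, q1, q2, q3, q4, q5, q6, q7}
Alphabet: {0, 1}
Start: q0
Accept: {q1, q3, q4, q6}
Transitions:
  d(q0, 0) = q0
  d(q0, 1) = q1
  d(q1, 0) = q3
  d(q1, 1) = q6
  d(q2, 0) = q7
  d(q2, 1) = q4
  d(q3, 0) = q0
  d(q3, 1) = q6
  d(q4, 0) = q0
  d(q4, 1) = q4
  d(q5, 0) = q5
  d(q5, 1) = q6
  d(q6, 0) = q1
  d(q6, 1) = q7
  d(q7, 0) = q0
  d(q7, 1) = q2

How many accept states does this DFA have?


Accept states listed: {q1, q3, q4, q6}
Counting: q1(1) q3(2) q4(3) q6(4)

4


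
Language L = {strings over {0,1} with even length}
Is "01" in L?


length = 2; 2 mod 2 = 0

Yes, "01" is in L


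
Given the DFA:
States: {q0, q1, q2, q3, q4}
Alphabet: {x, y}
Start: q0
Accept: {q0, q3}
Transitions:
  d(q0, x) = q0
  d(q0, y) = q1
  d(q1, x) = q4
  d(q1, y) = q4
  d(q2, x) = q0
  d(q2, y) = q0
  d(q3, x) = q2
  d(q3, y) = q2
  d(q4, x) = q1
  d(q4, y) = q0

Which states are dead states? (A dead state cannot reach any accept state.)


Forward reachability from each state:
  q0 -> reaches accept state q0 (live)
  q1 -> reaches accept state q0 (live)
  q2 -> reaches accept state q0 (live)
  q3 -> reaches accept state q0 (live)
  q4 -> reaches accept state q0 (live)

None (all states can reach an accept state)


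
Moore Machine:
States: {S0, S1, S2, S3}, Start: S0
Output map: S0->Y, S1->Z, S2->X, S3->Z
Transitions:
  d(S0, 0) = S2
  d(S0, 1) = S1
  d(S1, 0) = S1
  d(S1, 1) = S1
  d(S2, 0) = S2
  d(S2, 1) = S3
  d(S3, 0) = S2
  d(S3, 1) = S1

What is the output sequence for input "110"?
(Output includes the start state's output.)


Start: S0 (output Y)
  --1--> S1 (output Z)
  --1--> S1 (output Z)
  --0--> S1 (output Z)

"YZZZ"


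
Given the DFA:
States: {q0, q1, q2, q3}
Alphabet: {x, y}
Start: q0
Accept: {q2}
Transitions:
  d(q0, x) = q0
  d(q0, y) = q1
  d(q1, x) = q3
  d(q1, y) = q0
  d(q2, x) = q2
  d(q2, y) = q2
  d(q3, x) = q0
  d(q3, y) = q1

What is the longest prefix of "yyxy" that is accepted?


Run the DFA, marking each prefix where the state is accepting:
  "" -> q0 [reject]
  "y" -> q1 [reject]
  "yy" -> q0 [reject]
  "yyx" -> q0 [reject]
  "yyxy" -> q1 [reject]

No prefix is accepted


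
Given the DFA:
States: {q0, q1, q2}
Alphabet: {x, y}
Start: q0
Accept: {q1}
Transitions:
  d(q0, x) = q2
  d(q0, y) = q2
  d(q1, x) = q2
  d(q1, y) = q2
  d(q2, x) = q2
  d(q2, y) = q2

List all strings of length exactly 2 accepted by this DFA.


All strings of length 2: 4 total
Accepted: 0

None


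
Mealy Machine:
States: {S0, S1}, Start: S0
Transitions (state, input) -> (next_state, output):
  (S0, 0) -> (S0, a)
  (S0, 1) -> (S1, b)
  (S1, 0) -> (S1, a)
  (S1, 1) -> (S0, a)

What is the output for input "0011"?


Step-by-step:
  (S0, 0) -> (S0, a)
  (S0, 0) -> (S0, a)
  (S0, 1) -> (S1, b)
  (S1, 1) -> (S0, a)

"aaba"


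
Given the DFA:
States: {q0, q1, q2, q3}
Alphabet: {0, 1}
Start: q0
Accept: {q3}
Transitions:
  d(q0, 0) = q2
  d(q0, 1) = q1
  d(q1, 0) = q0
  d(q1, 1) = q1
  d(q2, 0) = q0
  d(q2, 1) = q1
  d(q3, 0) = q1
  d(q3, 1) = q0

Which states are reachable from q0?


BFS from q0:
  layer 0: {q0}
  layer 1: {q1, q2}

{q0, q1, q2}


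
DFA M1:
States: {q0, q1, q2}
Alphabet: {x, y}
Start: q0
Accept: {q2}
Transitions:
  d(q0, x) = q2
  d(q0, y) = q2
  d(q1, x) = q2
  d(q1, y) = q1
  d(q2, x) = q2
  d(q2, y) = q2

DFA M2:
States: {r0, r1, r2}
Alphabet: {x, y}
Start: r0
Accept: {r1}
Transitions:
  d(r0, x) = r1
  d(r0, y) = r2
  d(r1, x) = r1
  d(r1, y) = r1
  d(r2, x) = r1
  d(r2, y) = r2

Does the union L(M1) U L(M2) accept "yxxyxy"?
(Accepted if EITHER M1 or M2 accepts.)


M1: final=q2 accepted=True
M2: final=r1 accepted=True

Yes, union accepts


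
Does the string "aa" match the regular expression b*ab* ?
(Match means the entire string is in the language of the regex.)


|string| = 2; first = 'a'; last = 'a'

No, "aa" does not match b*ab*


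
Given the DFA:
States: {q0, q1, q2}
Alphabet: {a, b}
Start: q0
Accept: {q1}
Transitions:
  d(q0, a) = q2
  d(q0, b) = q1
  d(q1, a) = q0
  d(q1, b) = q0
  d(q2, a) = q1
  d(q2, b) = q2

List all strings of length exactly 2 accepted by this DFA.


All strings of length 2: 4 total
Accepted: 1

"aa"


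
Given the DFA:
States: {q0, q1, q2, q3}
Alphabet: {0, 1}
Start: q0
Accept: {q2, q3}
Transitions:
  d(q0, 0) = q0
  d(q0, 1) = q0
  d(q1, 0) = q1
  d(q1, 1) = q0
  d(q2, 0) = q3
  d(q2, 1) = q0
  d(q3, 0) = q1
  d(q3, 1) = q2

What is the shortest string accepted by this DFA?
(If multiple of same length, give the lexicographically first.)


BFS by string length (lex-first path to each state shown):
  len 0: q0<-""
  len 1: q0<-"0"
  len 2: q0<-"00"
  len 3: q0<-"000"
  len 4: q0<-"0000"
  len 5: q0<-"00000"
  len 6: q0<-"000000"
  len 7: q0<-"0000000"
  len 8: q0<-"00000000"

No string accepted (empty language)


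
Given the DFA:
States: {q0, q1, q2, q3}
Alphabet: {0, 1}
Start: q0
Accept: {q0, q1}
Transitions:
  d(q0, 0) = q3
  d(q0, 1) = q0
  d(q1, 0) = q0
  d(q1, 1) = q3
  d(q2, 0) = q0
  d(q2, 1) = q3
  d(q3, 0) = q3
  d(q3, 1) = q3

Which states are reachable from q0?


BFS from q0:
  layer 0: {q0}
  layer 1: {q3}

{q0, q3}


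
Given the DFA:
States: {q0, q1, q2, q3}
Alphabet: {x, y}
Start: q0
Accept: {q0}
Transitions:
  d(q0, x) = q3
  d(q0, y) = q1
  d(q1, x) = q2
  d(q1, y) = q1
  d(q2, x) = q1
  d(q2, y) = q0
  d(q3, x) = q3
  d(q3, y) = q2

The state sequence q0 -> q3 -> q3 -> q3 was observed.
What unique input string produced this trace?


Trace back each transition to find the symbol:
  q0 --[x]--> q3
  q3 --[x]--> q3
  q3 --[x]--> q3

"xxx"


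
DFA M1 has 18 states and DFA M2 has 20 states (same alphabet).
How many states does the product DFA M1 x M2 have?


Product construction pairs every M1 state with every M2 state.
18 * 20 = 360

360


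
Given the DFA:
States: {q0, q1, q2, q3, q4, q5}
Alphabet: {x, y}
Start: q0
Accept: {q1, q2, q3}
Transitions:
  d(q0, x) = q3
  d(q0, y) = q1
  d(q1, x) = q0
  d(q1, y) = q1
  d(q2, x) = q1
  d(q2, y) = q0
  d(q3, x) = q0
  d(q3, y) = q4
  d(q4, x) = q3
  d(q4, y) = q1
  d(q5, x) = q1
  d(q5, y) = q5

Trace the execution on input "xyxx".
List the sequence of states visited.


Input: xyxx
d(q0, x) = q3
d(q3, y) = q4
d(q4, x) = q3
d(q3, x) = q0


q0 -> q3 -> q4 -> q3 -> q0


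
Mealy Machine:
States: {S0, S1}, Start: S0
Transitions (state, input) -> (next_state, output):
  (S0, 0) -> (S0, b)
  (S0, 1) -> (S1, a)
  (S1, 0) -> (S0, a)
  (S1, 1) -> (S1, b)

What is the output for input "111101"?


Step-by-step:
  (S0, 1) -> (S1, a)
  (S1, 1) -> (S1, b)
  (S1, 1) -> (S1, b)
  (S1, 1) -> (S1, b)
  (S1, 0) -> (S0, a)
  (S0, 1) -> (S1, a)

"abbbaa"


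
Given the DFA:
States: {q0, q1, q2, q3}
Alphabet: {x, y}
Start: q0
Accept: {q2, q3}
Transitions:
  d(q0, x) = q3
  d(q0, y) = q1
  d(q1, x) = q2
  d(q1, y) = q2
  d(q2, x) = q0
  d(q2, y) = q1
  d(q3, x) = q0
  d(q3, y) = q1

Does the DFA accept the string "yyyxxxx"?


Trace: q0 -> q1 -> q2 -> q1 -> q2 -> q0 -> q3 -> q0
Final state: q0
Accept states: {q2, q3}

No, rejected (final state q0 is not an accept state)


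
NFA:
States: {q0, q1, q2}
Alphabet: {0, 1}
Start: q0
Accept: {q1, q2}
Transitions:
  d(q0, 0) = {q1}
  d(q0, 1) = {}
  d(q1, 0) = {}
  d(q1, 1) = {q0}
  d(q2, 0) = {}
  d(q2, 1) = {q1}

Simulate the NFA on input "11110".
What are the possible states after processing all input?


Start: {q0}
  --1--> {}
  --1--> {}
  --1--> {}
  --1--> {}
  --0--> {}

{} (empty set, no valid transitions)


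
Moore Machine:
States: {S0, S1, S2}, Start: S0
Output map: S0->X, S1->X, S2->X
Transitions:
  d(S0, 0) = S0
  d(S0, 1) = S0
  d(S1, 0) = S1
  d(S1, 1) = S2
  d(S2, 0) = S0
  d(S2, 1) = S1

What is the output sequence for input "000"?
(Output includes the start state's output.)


Start: S0 (output X)
  --0--> S0 (output X)
  --0--> S0 (output X)
  --0--> S0 (output X)

"XXXX"


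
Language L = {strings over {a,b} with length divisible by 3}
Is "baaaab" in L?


length = 6; 6 mod 3 = 0

Yes, "baaaab" is in L


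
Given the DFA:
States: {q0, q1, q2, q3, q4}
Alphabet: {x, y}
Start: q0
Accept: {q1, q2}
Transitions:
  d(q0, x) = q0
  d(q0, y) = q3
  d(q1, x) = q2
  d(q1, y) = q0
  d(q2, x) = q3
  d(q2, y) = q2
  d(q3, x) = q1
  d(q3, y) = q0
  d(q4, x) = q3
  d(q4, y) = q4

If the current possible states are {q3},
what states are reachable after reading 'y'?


Apply transition on 'y' from each current state:
  d(q3, y) = q0

{q0}


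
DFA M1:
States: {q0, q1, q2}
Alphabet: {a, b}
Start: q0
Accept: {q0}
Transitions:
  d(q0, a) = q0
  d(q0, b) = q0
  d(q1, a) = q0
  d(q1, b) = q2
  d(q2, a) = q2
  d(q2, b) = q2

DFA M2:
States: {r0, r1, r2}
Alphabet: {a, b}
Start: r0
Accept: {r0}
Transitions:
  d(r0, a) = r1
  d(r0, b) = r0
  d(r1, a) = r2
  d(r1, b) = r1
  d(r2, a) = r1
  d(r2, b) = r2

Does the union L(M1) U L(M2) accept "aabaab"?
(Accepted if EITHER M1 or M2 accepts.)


M1: final=q0 accepted=True
M2: final=r2 accepted=False

Yes, union accepts


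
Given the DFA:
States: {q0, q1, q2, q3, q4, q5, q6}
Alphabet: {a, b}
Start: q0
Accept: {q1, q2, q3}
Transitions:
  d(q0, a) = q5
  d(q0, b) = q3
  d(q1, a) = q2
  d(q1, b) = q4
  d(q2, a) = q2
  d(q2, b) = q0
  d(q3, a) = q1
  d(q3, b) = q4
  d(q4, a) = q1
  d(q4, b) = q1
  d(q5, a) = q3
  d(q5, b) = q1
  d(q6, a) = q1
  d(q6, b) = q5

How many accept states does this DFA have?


Accept states listed: {q1, q2, q3}
Counting: q1(1) q2(2) q3(3)

3


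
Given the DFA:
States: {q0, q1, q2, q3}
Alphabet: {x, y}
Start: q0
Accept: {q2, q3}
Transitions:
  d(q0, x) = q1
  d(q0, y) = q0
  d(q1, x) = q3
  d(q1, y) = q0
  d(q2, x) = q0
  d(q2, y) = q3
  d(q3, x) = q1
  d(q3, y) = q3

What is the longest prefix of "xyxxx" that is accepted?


Run the DFA, marking each prefix where the state is accepting:
  "" -> q0 [reject]
  "x" -> q1 [reject]
  "xy" -> q0 [reject]
  "xyx" -> q1 [reject]
  "xyxx" -> q3 [accept]
  "xyxxx" -> q1 [reject]

"xyxx"


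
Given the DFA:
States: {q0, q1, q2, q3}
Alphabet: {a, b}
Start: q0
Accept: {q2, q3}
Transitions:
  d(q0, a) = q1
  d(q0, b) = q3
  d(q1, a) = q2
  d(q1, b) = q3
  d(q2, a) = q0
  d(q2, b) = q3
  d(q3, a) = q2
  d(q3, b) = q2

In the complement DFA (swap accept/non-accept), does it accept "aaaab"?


Trace: q0 -> q1 -> q2 -> q0 -> q1 -> q3
Final: q3
Original accept: {q2, q3}
Complement: q3 is in original accept

No, complement rejects (original accepts)


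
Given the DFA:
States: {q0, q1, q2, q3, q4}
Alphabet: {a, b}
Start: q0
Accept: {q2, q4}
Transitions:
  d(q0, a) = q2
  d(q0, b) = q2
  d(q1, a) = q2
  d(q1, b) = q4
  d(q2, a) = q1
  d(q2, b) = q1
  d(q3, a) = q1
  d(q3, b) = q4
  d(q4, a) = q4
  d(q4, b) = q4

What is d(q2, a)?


Looking up transition d(q2, a)

q1


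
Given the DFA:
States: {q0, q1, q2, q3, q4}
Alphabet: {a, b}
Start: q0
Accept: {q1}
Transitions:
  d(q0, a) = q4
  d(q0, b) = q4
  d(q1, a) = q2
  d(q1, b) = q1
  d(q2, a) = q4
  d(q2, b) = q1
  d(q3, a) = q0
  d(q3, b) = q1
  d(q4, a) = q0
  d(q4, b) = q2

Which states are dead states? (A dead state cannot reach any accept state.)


Forward reachability from each state:
  q0 -> reaches accept state q1 (live)
  q1 -> reaches accept state q1 (live)
  q2 -> reaches accept state q1 (live)
  q3 -> reaches accept state q1 (live)
  q4 -> reaches accept state q1 (live)

None (all states can reach an accept state)


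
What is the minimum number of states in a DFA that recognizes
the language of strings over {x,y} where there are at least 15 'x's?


States: count = 0, 1, ..., 14, and a final '>= 15' state.
Total: 15 + 1 = 16. Accept = '>= 15' state.

16


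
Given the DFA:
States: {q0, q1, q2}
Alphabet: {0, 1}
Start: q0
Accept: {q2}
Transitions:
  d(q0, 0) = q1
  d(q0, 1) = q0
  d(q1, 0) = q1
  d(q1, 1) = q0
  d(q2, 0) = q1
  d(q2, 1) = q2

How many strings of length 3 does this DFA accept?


Enumerating all length-3 strings:
  "000" -> q1 [reject]
  "001" -> q0 [reject]
  "010" -> q1 [reject]
  "011" -> q0 [reject]
  "100" -> q1 [reject]
  "101" -> q0 [reject]
  "110" -> q1 [reject]
  "111" -> q0 [reject]

0 out of 8


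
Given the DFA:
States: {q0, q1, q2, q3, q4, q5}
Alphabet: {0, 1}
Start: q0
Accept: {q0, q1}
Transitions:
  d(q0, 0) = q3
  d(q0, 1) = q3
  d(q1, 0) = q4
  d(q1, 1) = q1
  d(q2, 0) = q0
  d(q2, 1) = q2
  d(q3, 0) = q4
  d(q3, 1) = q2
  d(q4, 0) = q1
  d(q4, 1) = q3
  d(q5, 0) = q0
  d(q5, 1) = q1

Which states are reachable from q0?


BFS from q0:
  layer 0: {q0}
  layer 1: {q3}
  layer 2: {q2, q4}
  layer 3: {q1}

{q0, q1, q2, q3, q4}


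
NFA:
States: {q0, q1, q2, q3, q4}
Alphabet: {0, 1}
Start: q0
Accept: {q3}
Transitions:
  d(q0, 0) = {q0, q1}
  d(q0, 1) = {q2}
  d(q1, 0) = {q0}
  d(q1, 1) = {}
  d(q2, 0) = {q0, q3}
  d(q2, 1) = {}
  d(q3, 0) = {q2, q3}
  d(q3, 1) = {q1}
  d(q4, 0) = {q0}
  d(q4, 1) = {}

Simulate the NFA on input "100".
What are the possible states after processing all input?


Start: {q0}
  --1--> {q2}
  --0--> {q0, q3}
  --0--> {q0, q1, q2, q3}

{q0, q1, q2, q3}


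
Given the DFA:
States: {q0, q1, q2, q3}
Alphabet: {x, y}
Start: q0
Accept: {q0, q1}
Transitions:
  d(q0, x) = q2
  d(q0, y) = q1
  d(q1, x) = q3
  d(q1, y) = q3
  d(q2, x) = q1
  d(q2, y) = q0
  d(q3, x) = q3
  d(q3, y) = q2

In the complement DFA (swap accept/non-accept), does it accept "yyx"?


Trace: q0 -> q1 -> q3 -> q3
Final: q3
Original accept: {q0, q1}
Complement: q3 is not in original accept

Yes, complement accepts (original rejects)


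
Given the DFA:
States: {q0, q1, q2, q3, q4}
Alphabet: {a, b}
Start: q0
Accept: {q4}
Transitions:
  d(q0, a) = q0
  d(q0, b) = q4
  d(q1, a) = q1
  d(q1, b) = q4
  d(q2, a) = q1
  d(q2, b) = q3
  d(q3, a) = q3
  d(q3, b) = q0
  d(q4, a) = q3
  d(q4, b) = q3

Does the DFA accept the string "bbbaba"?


Trace: q0 -> q4 -> q3 -> q0 -> q0 -> q4 -> q3
Final state: q3
Accept states: {q4}

No, rejected (final state q3 is not an accept state)


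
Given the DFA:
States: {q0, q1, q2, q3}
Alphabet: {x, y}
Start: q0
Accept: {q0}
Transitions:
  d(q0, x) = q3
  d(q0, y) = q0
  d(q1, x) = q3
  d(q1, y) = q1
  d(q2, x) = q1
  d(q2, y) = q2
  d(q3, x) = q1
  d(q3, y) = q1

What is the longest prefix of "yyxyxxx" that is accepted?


Run the DFA, marking each prefix where the state is accepting:
  "" -> q0 [accept]
  "y" -> q0 [accept]
  "yy" -> q0 [accept]
  "yyx" -> q3 [reject]
  "yyxy" -> q1 [reject]
  "yyxyx" -> q3 [reject]
  "yyxyxx" -> q1 [reject]
  "yyxyxxx" -> q3 [reject]

"yy"


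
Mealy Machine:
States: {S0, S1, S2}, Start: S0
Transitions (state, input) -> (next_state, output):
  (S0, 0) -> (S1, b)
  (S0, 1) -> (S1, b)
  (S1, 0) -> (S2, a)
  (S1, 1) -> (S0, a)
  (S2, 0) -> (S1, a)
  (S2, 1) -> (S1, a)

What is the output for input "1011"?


Step-by-step:
  (S0, 1) -> (S1, b)
  (S1, 0) -> (S2, a)
  (S2, 1) -> (S1, a)
  (S1, 1) -> (S0, a)

"baaa"


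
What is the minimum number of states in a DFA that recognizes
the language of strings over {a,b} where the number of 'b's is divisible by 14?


States track (count of 'b') mod 14.
Need 14 states: one per remainder 0..13; accept = remainder 0.

14


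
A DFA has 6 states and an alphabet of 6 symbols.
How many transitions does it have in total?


Each state has exactly one transition per symbol.
6 * 6 = 36

36


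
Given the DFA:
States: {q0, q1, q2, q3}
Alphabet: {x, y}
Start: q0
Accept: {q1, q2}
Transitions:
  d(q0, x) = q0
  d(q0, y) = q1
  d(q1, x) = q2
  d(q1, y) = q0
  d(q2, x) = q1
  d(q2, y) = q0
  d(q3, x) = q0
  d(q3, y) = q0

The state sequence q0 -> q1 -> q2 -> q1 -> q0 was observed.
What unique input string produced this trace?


Trace back each transition to find the symbol:
  q0 --[y]--> q1
  q1 --[x]--> q2
  q2 --[x]--> q1
  q1 --[y]--> q0

"yxxy"


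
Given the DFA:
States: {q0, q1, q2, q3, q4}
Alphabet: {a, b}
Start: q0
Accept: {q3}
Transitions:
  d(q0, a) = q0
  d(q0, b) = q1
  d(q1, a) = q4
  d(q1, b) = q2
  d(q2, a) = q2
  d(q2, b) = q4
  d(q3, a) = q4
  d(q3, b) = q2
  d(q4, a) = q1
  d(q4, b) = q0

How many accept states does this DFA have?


Accept states listed: {q3}
Counting: q3(1)

1


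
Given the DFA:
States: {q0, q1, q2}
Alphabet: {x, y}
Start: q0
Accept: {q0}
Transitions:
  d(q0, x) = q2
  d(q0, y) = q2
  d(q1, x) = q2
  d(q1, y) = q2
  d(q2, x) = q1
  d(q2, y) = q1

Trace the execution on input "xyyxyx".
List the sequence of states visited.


Input: xyyxyx
d(q0, x) = q2
d(q2, y) = q1
d(q1, y) = q2
d(q2, x) = q1
d(q1, y) = q2
d(q2, x) = q1


q0 -> q2 -> q1 -> q2 -> q1 -> q2 -> q1


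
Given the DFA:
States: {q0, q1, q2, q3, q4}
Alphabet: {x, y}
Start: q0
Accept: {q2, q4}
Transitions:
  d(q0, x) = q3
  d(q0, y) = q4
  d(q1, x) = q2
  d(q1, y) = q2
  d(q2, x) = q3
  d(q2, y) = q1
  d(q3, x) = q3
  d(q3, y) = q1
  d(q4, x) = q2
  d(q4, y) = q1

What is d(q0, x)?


Looking up transition d(q0, x)

q3


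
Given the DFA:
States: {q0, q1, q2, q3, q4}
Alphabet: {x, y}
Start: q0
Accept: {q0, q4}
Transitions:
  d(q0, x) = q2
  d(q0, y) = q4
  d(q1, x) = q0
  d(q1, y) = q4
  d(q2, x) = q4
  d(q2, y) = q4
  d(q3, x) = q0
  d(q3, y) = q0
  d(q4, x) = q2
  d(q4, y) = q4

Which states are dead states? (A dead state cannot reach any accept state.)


Forward reachability from each state:
  q0 -> reaches accept state q0 (live)
  q1 -> reaches accept state q0 (live)
  q2 -> reaches accept state q4 (live)
  q3 -> reaches accept state q0 (live)
  q4 -> reaches accept state q4 (live)

None (all states can reach an accept state)


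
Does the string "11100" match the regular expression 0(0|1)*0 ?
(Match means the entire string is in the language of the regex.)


|string| = 5; first = '1'; last = '0'

No, "11100" does not match 0(0|1)*0


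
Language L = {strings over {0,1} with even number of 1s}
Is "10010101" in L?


count('1') = 4; 4 mod 2 = 0

Yes, "10010101" is in L


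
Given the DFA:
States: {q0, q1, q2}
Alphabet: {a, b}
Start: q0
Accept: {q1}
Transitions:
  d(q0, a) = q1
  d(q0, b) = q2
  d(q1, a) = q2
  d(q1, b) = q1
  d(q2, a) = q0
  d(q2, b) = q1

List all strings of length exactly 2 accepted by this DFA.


All strings of length 2: 4 total
Accepted: 2

"ab", "bb"


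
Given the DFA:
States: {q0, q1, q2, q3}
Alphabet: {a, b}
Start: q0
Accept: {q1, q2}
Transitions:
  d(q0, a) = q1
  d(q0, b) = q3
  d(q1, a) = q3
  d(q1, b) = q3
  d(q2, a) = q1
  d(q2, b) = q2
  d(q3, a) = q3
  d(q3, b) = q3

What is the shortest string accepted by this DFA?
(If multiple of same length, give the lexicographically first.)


BFS by string length (lex-first path to each state shown):
  len 0: q0<-""
  len 1: q1<-"a", q3<-"b"
Found accept state at length 1.

"a"


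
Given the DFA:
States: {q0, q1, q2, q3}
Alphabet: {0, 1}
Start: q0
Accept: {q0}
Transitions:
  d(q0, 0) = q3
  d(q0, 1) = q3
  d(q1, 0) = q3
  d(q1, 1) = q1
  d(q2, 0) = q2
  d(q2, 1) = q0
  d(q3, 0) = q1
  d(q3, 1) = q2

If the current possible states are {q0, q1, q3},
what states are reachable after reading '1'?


Apply transition on '1' from each current state:
  d(q0, 1) = q3
  d(q1, 1) = q1
  d(q3, 1) = q2

{q1, q2, q3}


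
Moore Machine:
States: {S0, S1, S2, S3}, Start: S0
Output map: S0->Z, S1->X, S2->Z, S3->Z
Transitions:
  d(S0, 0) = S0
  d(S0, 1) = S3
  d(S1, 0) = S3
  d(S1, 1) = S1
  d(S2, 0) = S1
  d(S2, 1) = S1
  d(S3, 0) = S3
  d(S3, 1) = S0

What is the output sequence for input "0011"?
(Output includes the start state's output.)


Start: S0 (output Z)
  --0--> S0 (output Z)
  --0--> S0 (output Z)
  --1--> S3 (output Z)
  --1--> S0 (output Z)

"ZZZZZ"


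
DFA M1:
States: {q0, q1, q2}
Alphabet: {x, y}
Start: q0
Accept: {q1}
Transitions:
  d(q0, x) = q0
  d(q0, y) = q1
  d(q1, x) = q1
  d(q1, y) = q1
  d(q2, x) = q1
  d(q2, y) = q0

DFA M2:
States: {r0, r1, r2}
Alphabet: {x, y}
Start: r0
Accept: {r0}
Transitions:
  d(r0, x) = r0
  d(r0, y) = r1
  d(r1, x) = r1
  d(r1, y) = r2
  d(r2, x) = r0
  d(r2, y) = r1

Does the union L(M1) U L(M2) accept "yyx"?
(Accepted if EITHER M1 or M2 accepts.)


M1: final=q1 accepted=True
M2: final=r0 accepted=True

Yes, union accepts


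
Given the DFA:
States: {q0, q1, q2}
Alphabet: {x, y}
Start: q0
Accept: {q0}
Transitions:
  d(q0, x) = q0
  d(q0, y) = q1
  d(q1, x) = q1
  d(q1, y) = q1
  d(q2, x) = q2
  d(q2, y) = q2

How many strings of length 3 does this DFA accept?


Enumerating all length-3 strings:
  "xxx" -> q0 [accept]
  "xxy" -> q1 [reject]
  "xyx" -> q1 [reject]
  "xyy" -> q1 [reject]
  "yxx" -> q1 [reject]
  "yxy" -> q1 [reject]
  "yyx" -> q1 [reject]
  "yyy" -> q1 [reject]

1 out of 8


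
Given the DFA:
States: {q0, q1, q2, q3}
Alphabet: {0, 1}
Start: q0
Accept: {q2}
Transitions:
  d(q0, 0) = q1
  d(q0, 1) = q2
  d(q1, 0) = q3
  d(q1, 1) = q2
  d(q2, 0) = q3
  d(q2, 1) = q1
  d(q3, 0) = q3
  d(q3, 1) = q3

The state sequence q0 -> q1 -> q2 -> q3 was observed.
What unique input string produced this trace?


Trace back each transition to find the symbol:
  q0 --[0]--> q1
  q1 --[1]--> q2
  q2 --[0]--> q3

"010"


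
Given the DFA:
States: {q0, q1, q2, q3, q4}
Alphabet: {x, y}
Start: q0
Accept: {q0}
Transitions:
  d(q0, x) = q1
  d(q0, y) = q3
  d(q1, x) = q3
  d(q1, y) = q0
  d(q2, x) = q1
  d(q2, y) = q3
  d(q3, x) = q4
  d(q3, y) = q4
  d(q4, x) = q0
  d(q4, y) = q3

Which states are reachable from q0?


BFS from q0:
  layer 0: {q0}
  layer 1: {q1, q3}
  layer 2: {q4}

{q0, q1, q3, q4}


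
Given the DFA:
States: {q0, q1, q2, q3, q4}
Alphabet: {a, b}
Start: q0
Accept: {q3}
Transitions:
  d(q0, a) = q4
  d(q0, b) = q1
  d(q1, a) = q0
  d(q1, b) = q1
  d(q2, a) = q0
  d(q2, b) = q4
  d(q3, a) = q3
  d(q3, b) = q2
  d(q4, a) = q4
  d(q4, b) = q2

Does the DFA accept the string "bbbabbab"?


Trace: q0 -> q1 -> q1 -> q1 -> q0 -> q1 -> q1 -> q0 -> q1
Final state: q1
Accept states: {q3}

No, rejected (final state q1 is not an accept state)


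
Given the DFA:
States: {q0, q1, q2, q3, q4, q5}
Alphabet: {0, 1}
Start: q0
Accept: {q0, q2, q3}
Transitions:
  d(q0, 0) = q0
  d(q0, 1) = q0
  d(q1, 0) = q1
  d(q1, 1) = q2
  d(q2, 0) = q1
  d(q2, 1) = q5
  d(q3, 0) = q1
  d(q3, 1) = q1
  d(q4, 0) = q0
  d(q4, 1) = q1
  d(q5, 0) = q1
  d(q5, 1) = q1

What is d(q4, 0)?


Looking up transition d(q4, 0)

q0


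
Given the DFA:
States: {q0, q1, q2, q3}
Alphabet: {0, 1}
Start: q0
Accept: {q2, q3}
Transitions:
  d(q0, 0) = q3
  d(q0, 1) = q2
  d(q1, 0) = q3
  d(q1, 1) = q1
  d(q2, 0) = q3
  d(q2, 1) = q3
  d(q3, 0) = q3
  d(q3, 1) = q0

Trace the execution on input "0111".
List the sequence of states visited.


Input: 0111
d(q0, 0) = q3
d(q3, 1) = q0
d(q0, 1) = q2
d(q2, 1) = q3


q0 -> q3 -> q0 -> q2 -> q3


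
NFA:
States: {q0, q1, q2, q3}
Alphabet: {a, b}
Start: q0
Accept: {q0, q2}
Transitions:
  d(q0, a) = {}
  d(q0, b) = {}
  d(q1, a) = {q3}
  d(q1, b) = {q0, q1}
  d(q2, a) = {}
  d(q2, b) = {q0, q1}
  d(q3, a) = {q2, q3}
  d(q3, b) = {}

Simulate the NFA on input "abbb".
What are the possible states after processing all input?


Start: {q0}
  --a--> {}
  --b--> {}
  --b--> {}
  --b--> {}

{} (empty set, no valid transitions)


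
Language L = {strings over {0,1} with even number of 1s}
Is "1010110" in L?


count('1') = 4; 4 mod 2 = 0

Yes, "1010110" is in L


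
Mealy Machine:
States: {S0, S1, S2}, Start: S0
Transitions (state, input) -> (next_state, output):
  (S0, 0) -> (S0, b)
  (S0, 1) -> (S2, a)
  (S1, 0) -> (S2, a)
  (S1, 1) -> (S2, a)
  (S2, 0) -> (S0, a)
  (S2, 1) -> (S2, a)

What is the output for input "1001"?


Step-by-step:
  (S0, 1) -> (S2, a)
  (S2, 0) -> (S0, a)
  (S0, 0) -> (S0, b)
  (S0, 1) -> (S2, a)

"aaba"


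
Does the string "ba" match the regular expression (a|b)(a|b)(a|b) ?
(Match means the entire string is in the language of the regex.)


|string| = 2; first = 'b'; last = 'a'

No, "ba" does not match (a|b)(a|b)(a|b)


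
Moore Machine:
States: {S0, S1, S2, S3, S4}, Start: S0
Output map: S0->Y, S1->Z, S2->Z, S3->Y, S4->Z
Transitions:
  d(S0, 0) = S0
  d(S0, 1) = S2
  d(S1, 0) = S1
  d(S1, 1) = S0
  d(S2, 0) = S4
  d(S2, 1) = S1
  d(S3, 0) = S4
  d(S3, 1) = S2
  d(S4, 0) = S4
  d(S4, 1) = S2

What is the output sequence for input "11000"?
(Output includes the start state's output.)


Start: S0 (output Y)
  --1--> S2 (output Z)
  --1--> S1 (output Z)
  --0--> S1 (output Z)
  --0--> S1 (output Z)
  --0--> S1 (output Z)

"YZZZZZ"
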